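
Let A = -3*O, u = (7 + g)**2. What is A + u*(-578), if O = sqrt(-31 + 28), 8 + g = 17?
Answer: -147968 - 3*I*sqrt(3) ≈ -1.4797e+5 - 5.1962*I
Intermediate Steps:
g = 9 (g = -8 + 17 = 9)
O = I*sqrt(3) (O = sqrt(-3) = I*sqrt(3) ≈ 1.732*I)
u = 256 (u = (7 + 9)**2 = 16**2 = 256)
A = -3*I*sqrt(3) ≈ -5.1962*I
A + u*(-578) = -3*I*sqrt(3) + 256*(-578) = -3*I*sqrt(3) - 147968 = -147968 - 3*I*sqrt(3)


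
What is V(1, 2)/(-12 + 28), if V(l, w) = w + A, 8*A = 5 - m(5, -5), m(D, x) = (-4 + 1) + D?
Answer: 19/128 ≈ 0.14844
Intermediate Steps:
m(D, x) = -3 + D
A = 3/8 (A = (5 - (-3 + 5))/8 = (5 - 1*2)/8 = (5 - 2)/8 = (⅛)*3 = 3/8 ≈ 0.37500)
V(l, w) = 3/8 + w (V(l, w) = w + 3/8 = 3/8 + w)
V(1, 2)/(-12 + 28) = (3/8 + 2)/(-12 + 28) = (19/8)/16 = (1/16)*(19/8) = 19/128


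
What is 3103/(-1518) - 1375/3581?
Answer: -13199093/5435958 ≈ -2.4281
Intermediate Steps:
3103/(-1518) - 1375/3581 = 3103*(-1/1518) - 1375*1/3581 = -3103/1518 - 1375/3581 = -13199093/5435958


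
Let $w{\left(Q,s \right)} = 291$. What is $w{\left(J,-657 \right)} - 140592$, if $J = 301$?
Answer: $-140301$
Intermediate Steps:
$w{\left(J,-657 \right)} - 140592 = 291 - 140592 = -140301$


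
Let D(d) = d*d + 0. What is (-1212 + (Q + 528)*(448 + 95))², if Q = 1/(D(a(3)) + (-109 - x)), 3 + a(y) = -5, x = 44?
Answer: 645578913980025/7921 ≈ 8.1502e+10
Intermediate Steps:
a(y) = -8 (a(y) = -3 - 5 = -8)
D(d) = d² (D(d) = d² + 0 = d²)
Q = -1/89 (Q = 1/((-8)² + (-109 - 1*44)) = 1/(64 + (-109 - 44)) = 1/(64 - 153) = 1/(-89) = -1/89 ≈ -0.011236)
(-1212 + (Q + 528)*(448 + 95))² = (-1212 + (-1/89 + 528)*(448 + 95))² = (-1212 + (46991/89)*543)² = (-1212 + 25516113/89)² = (25408245/89)² = 645578913980025/7921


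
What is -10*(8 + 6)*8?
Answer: -1120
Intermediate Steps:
-10*(8 + 6)*8 = -140*8 = -10*112 = -1120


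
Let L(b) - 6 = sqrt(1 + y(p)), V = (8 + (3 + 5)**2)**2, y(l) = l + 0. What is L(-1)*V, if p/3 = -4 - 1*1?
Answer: 31104 + 5184*I*sqrt(14) ≈ 31104.0 + 19397.0*I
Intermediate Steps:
p = -15 (p = 3*(-4 - 1*1) = 3*(-4 - 1) = 3*(-5) = -15)
y(l) = l
V = 5184 (V = (8 + 8**2)**2 = (8 + 64)**2 = 72**2 = 5184)
L(b) = 6 + I*sqrt(14) (L(b) = 6 + sqrt(1 - 15) = 6 + sqrt(-14) = 6 + I*sqrt(14))
L(-1)*V = (6 + I*sqrt(14))*5184 = 31104 + 5184*I*sqrt(14)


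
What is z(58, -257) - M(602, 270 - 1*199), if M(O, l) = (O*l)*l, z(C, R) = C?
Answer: -3034624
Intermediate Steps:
M(O, l) = O*l²
z(58, -257) - M(602, 270 - 1*199) = 58 - 602*(270 - 1*199)² = 58 - 602*(270 - 199)² = 58 - 602*71² = 58 - 602*5041 = 58 - 1*3034682 = 58 - 3034682 = -3034624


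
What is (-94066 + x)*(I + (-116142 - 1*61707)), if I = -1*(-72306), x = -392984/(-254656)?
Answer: 316023160910427/31832 ≈ 9.9279e+9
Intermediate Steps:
x = 49123/31832 (x = -392984*(-1/254656) = 49123/31832 ≈ 1.5432)
I = 72306
(-94066 + x)*(I + (-116142 - 1*61707)) = (-94066 + 49123/31832)*(72306 + (-116142 - 1*61707)) = -2994259789*(72306 + (-116142 - 61707))/31832 = -2994259789*(72306 - 177849)/31832 = -2994259789/31832*(-105543) = 316023160910427/31832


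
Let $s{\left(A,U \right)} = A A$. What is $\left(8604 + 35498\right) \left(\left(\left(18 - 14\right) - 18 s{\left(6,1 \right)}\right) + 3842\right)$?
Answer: $141038196$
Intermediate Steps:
$s{\left(A,U \right)} = A^{2}$
$\left(8604 + 35498\right) \left(\left(\left(18 - 14\right) - 18 s{\left(6,1 \right)}\right) + 3842\right) = \left(8604 + 35498\right) \left(\left(\left(18 - 14\right) - 18 \cdot 6^{2}\right) + 3842\right) = 44102 \left(\left(4 - 648\right) + 3842\right) = 44102 \left(-644 + 3842\right) = 44102 \cdot 3198 = 141038196$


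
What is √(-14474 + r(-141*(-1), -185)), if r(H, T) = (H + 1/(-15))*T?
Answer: 2*I*√91230/3 ≈ 201.36*I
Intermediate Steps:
r(H, T) = T*(-1/15 + H) (r(H, T) = (H - 1/15)*T = (-1/15 + H)*T = T*(-1/15 + H))
√(-14474 + r(-141*(-1), -185)) = √(-14474 - 185*(-1/15 - 141*(-1))) = √(-14474 - 185*(-1/15 + 141)) = √(-14474 - 185*2114/15) = √(-14474 - 78218/3) = √(-121640/3) = 2*I*√91230/3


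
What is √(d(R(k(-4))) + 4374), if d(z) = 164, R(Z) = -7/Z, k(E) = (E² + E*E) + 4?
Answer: √4538 ≈ 67.365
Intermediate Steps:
k(E) = 4 + 2*E² (k(E) = (E² + E²) + 4 = 2*E² + 4 = 4 + 2*E²)
√(d(R(k(-4))) + 4374) = √(164 + 4374) = √4538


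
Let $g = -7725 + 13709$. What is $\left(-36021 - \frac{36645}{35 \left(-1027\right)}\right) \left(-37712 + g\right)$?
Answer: $\frac{1173698674560}{1027} \approx 1.1428 \cdot 10^{9}$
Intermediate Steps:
$g = 5984$
$\left(-36021 - \frac{36645}{35 \left(-1027\right)}\right) \left(-37712 + g\right) = \left(-36021 - \frac{36645}{35 \left(-1027\right)}\right) \left(-37712 + 5984\right) = \left(-36021 - \frac{36645}{-35945}\right) \left(-31728\right) = \left(-36021 - - \frac{1047}{1027}\right) \left(-31728\right) = \left(-36021 + \frac{1047}{1027}\right) \left(-31728\right) = \left(- \frac{36992520}{1027}\right) \left(-31728\right) = \frac{1173698674560}{1027}$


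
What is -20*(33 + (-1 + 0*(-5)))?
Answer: -640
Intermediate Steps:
-20*(33 + (-1 + 0*(-5))) = -20*(33 + (-1 + 0)) = -20*(33 - 1) = -20*32 = -640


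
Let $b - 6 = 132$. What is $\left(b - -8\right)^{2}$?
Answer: $21316$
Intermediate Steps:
$b = 138$ ($b = 6 + 132 = 138$)
$\left(b - -8\right)^{2} = \left(138 - -8\right)^{2} = \left(138 + 8\right)^{2} = 146^{2} = 21316$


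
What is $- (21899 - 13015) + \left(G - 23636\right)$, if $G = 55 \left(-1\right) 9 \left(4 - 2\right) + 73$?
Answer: $-33437$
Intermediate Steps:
$G = -917$ ($G = 55 \left(\left(-9\right) 2\right) + 73 = 55 \left(-18\right) + 73 = -990 + 73 = -917$)
$- (21899 - 13015) + \left(G - 23636\right) = - (21899 - 13015) - 24553 = \left(-1\right) 8884 - 24553 = -8884 - 24553 = -33437$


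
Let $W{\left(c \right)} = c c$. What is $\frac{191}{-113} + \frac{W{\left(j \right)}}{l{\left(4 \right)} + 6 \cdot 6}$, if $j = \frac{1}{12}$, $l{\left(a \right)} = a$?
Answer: $- \frac{1100047}{650880} \approx -1.6901$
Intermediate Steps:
$j = \frac{1}{12} \approx 0.083333$
$W{\left(c \right)} = c^{2}$
$\frac{191}{-113} + \frac{W{\left(j \right)}}{l{\left(4 \right)} + 6 \cdot 6} = \frac{191}{-113} + \frac{1}{144 \left(4 + 6 \cdot 6\right)} = 191 \left(- \frac{1}{113}\right) + \frac{1}{144 \left(4 + 36\right)} = - \frac{191}{113} + \frac{1}{144 \cdot 40} = - \frac{191}{113} + \frac{1}{144} \cdot \frac{1}{40} = - \frac{191}{113} + \frac{1}{5760} = - \frac{1100047}{650880}$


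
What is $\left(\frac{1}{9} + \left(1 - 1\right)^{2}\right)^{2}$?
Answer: $\frac{1}{81} \approx 0.012346$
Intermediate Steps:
$\left(\frac{1}{9} + \left(1 - 1\right)^{2}\right)^{2} = \left(\frac{1}{9} + 0^{2}\right)^{2} = \left(\frac{1}{9} + 0\right)^{2} = \left(\frac{1}{9}\right)^{2} = \frac{1}{81}$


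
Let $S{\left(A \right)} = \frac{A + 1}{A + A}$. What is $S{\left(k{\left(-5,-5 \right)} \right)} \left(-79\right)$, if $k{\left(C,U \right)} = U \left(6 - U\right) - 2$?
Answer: $- \frac{2212}{57} \approx -38.807$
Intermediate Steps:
$k{\left(C,U \right)} = -2 + U \left(6 - U\right)$
$S{\left(A \right)} = \frac{1 + A}{2 A}$
$S{\left(k{\left(-5,-5 \right)} \right)} \left(-79\right) = \frac{1 - 57}{2 \left(-2 - \left(-5\right)^{2} + 6 \left(-5\right)\right)} \left(-79\right) = \frac{1 - 57}{2 \left(-2 - 25 - 30\right)} \left(-79\right) = \frac{1 - 57}{2 \left(-57\right)} \left(-79\right) = \frac{1}{2} \left(- \frac{1}{57}\right) \left(-56\right) \left(-79\right) = \frac{28}{57} \left(-79\right) = - \frac{2212}{57}$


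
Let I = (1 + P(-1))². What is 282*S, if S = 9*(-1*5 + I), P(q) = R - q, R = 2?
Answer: 27918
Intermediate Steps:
P(q) = 2 - q
I = 16 (I = (1 + (2 - 1*(-1)))² = (1 + (2 + 1))² = (1 + 3)² = 4² = 16)
S = 99 (S = 9*(-1*5 + 16) = 9*(-5 + 16) = 9*11 = 99)
282*S = 282*99 = 27918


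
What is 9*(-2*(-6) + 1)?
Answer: 117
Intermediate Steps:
9*(-2*(-6) + 1) = 9*(12 + 1) = 9*13 = 117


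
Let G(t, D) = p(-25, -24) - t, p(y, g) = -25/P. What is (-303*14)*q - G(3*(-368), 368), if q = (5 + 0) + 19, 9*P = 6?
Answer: -205749/2 ≈ -1.0287e+5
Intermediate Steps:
P = ⅔ (P = (⅑)*6 = ⅔ ≈ 0.66667)
p(y, g) = -75/2 (p(y, g) = -25/⅔ = -25*3/2 = -75/2)
G(t, D) = -75/2 - t
q = 24 (q = 5 + 19 = 24)
(-303*14)*q - G(3*(-368), 368) = -303*14*24 - (-75/2 - 3*(-368)) = -4242*24 - (-75/2 - 1*(-1104)) = -101808 - (-75/2 + 1104) = -101808 - 1*2133/2 = -101808 - 2133/2 = -205749/2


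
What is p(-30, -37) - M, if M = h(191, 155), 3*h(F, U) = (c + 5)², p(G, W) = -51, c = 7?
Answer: -99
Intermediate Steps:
h(F, U) = 48 (h(F, U) = (7 + 5)²/3 = (⅓)*12² = (⅓)*144 = 48)
M = 48
p(-30, -37) - M = -51 - 1*48 = -51 - 48 = -99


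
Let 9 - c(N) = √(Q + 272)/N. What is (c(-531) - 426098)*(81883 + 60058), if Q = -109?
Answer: -60479498749 + 141941*√163/531 ≈ -6.0480e+10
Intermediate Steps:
c(N) = 9 - √163/N (c(N) = 9 - √(-109 + 272)/N = 9 - √163/N)
(c(-531) - 426098)*(81883 + 60058) = ((9 - 1*√163/(-531)) - 426098)*(81883 + 60058) = ((9 - 1*√163*(-1/531)) - 426098)*141941 = ((9 + √163/531) - 426098)*141941 = (-426089 + √163/531)*141941 = -60479498749 + 141941*√163/531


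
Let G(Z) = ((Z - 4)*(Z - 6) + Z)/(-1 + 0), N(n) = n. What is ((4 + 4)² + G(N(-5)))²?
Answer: 900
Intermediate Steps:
G(Z) = -Z - (-6 + Z)*(-4 + Z) (G(Z) = ((-4 + Z)*(-6 + Z) + Z)/(-1) = ((-6 + Z)*(-4 + Z) + Z)*(-1) = (Z + (-6 + Z)*(-4 + Z))*(-1) = -Z - (-6 + Z)*(-4 + Z))
((4 + 4)² + G(N(-5)))² = ((4 + 4)² + (-24 - 1*(-5)² + 9*(-5)))² = (8² + (-24 - 1*25 - 45))² = (64 + (-24 - 25 - 45))² = (64 - 94)² = (-30)² = 900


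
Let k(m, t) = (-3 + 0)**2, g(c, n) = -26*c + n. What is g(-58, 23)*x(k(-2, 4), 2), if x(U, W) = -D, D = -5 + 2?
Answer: 4593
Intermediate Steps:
D = -3
g(c, n) = n - 26*c
k(m, t) = 9 (k(m, t) = (-3)**2 = 9)
x(U, W) = 3 (x(U, W) = -1*(-3) = 3)
g(-58, 23)*x(k(-2, 4), 2) = (23 - 26*(-58))*3 = (23 + 1508)*3 = 1531*3 = 4593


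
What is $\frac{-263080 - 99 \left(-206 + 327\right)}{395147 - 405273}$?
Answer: $\frac{275059}{10126} \approx 27.164$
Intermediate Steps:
$\frac{-263080 - 99 \left(-206 + 327\right)}{395147 - 405273} = \frac{-263080 - 11979}{-10126} = \left(-263080 - 11979\right) \left(- \frac{1}{10126}\right) = \left(-275059\right) \left(- \frac{1}{10126}\right) = \frac{275059}{10126}$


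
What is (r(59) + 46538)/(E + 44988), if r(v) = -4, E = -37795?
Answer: 46534/7193 ≈ 6.4693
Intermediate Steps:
(r(59) + 46538)/(E + 44988) = (-4 + 46538)/(-37795 + 44988) = 46534/7193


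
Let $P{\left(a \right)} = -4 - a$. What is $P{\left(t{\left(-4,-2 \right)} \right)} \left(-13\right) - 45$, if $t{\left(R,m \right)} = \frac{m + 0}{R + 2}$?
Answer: $20$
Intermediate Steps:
$t{\left(R,m \right)} = \frac{m}{2 + R}$
$P{\left(t{\left(-4,-2 \right)} \right)} \left(-13\right) - 45 = \left(-4 - - \frac{2}{2 - 4}\right) \left(-13\right) - 45 = \left(-4 - - \frac{2}{-2}\right) \left(-13\right) - 45 = \left(-4 - \left(-2\right) \left(- \frac{1}{2}\right)\right) \left(-13\right) - 45 = \left(-4 - 1\right) \left(-13\right) - 45 = \left(-5\right) \left(-13\right) - 45 = 65 - 45 = 20$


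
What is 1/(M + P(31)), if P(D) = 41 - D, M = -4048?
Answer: -1/4038 ≈ -0.00024765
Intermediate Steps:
1/(M + P(31)) = 1/(-4048 + (41 - 1*31)) = 1/(-4048 + (41 - 31)) = 1/(-4048 + 10) = 1/(-4038) = -1/4038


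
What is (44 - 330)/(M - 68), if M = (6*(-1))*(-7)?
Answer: 11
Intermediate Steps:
M = 42 (M = -6*(-7) = 42)
(44 - 330)/(M - 68) = (44 - 330)/(42 - 68) = -286/(-26) = -286*(-1/26) = 11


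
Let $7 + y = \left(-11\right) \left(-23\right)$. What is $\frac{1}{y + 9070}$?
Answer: $\frac{1}{9316} \approx 0.00010734$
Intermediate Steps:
$y = 246$ ($y = -7 - -253 = -7 + 253 = 246$)
$\frac{1}{y + 9070} = \frac{1}{246 + 9070} = \frac{1}{9316}$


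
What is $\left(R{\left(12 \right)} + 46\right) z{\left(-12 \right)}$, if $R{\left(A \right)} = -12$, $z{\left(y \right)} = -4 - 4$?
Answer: $-272$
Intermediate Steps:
$z{\left(y \right)} = -8$
$\left(R{\left(12 \right)} + 46\right) z{\left(-12 \right)} = \left(-12 + 46\right) \left(-8\right) = 34 \left(-8\right) = -272$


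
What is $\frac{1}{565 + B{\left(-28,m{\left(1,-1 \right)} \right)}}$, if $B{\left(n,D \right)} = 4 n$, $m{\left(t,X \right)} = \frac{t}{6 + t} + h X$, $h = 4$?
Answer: $\frac{1}{453} \approx 0.0022075$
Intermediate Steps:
$m{\left(t,X \right)} = 4 X + \frac{t}{6 + t}$ ($m{\left(t,X \right)} = \frac{t}{6 + t} + 4 X = 4 X + \frac{t}{6 + t}$)
$\frac{1}{565 + B{\left(-28,m{\left(1,-1 \right)} \right)}} = \frac{1}{565 + 4 \left(-28\right)} = \frac{1}{565 - 112} = \frac{1}{453}$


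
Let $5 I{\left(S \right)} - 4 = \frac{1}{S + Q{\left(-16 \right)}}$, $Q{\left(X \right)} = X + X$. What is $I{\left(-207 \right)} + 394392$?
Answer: $\frac{94259879}{239} \approx 3.9439 \cdot 10^{5}$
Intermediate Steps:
$Q{\left(X \right)} = 2 X$
$I{\left(S \right)} = \frac{4}{5} + \frac{1}{5 \left(-32 + S\right)}$ ($I{\left(S \right)} = \frac{4}{5} + \frac{1}{5 \left(S + 2 \left(-16\right)\right)} = \frac{4}{5} + \frac{1}{5 \left(S - 32\right)} = \frac{4}{5} + \frac{1}{5 \left(-32 + S\right)}$)
$I{\left(-207 \right)} + 394392 = \frac{-127 + 4 \left(-207\right)}{5 \left(-32 - 207\right)} + 394392 = \frac{-127 - 828}{5 \left(-239\right)} + 394392 = \frac{1}{5} \left(- \frac{1}{239}\right) \left(-955\right) + 394392 = \frac{191}{239} + 394392 = \frac{94259879}{239}$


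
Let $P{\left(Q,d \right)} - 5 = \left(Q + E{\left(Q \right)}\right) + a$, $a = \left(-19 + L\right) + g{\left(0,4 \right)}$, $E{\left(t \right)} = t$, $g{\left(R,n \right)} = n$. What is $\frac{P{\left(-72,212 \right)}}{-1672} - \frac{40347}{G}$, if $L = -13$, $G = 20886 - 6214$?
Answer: $- \frac{8126245}{3066448} \approx -2.6501$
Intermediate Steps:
$G = 14672$
$a = -28$ ($a = \left(-19 - 13\right) + 4 = -32 + 4 = -28$)
$P{\left(Q,d \right)} = -23 + 2 Q$ ($P{\left(Q,d \right)} = 5 + \left(\left(Q + Q\right) - 28\right) = 5 + \left(2 Q - 28\right) = 5 + \left(-28 + 2 Q\right) = -23 + 2 Q$)
$\frac{P{\left(-72,212 \right)}}{-1672} - \frac{40347}{G} = \frac{-23 + 2 \left(-72\right)}{-1672} - \frac{40347}{14672} = \left(-23 - 144\right) \left(- \frac{1}{1672}\right) - \frac{40347}{14672} = \left(-167\right) \left(- \frac{1}{1672}\right) - \frac{40347}{14672} = \frac{167}{1672} - \frac{40347}{14672} = - \frac{8126245}{3066448}$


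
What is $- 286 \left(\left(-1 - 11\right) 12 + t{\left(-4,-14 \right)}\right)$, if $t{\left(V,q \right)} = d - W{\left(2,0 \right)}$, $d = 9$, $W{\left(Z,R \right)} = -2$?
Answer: $38038$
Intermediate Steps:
$t{\left(V,q \right)} = 11$ ($t{\left(V,q \right)} = 9 - -2 = 9 + 2 = 11$)
$- 286 \left(\left(-1 - 11\right) 12 + t{\left(-4,-14 \right)}\right) = - 286 \left(\left(-1 - 11\right) 12 + 11\right) = - 286 \left(\left(-12\right) 12 + 11\right) = - 286 \left(-144 + 11\right) = \left(-286\right) \left(-133\right) = 38038$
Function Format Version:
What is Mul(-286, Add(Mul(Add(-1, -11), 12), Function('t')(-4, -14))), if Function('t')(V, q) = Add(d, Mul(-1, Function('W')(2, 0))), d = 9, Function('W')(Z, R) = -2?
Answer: 38038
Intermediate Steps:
Function('t')(V, q) = 11 (Function('t')(V, q) = Add(9, Mul(-1, -2)) = Add(9, 2) = 11)
Mul(-286, Add(Mul(Add(-1, -11), 12), Function('t')(-4, -14))) = Mul(-286, Add(Mul(Add(-1, -11), 12), 11)) = Mul(-286, Add(Mul(-12, 12), 11)) = Mul(-286, Add(-144, 11)) = Mul(-286, -133) = 38038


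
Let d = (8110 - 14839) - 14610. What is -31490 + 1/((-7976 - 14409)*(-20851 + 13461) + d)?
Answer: -5208566008389/165403811 ≈ -31490.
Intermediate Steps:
d = -21339 (d = -6729 - 14610 = -21339)
-31490 + 1/((-7976 - 14409)*(-20851 + 13461) + d) = -31490 + 1/((-7976 - 14409)*(-20851 + 13461) - 21339) = -31490 + 1/(-22385*(-7390) - 21339) = -31490 + 1/(165425150 - 21339) = -31490 + 1/165403811 = -5208566008389/165403811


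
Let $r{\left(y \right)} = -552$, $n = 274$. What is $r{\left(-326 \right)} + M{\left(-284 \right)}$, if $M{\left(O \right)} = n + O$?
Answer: $-562$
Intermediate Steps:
$M{\left(O \right)} = 274 + O$
$r{\left(-326 \right)} + M{\left(-284 \right)} = -552 + \left(274 - 284\right) = -552 - 10 = -562$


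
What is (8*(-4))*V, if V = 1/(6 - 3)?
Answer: -32/3 ≈ -10.667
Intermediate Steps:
V = 1/3 ≈ 0.33333
(8*(-4))*V = (8*(-4))*(1/3) = -32*1/3 = -32/3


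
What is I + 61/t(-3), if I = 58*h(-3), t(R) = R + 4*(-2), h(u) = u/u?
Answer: 577/11 ≈ 52.455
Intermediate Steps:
h(u) = 1
t(R) = -8 + R (t(R) = R - 8 = -8 + R)
I = 58 (I = 58*1 = 58)
I + 61/t(-3) = 58 + 61/(-8 - 3) = 58 + 61/(-11) = 58 + 61*(-1/11) = 58 - 61/11 = 577/11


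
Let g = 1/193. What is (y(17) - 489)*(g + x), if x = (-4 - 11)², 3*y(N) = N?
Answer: -62967700/579 ≈ -1.0875e+5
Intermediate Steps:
y(N) = N/3
x = 225 (x = (-15)² = 225)
g = 1/193 ≈ 0.0051813
(y(17) - 489)*(g + x) = ((⅓)*17 - 489)*(1/193 + 225) = (17/3 - 489)*(43426/193) = -1450/3*43426/193 = -62967700/579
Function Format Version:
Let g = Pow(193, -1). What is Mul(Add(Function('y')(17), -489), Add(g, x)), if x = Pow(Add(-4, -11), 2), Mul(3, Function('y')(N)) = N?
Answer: Rational(-62967700, 579) ≈ -1.0875e+5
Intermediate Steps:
Function('y')(N) = Mul(Rational(1, 3), N)
x = 225 (x = Pow(-15, 2) = 225)
g = Rational(1, 193) ≈ 0.0051813
Mul(Add(Function('y')(17), -489), Add(g, x)) = Mul(Add(Mul(Rational(1, 3), 17), -489), Add(Rational(1, 193), 225)) = Mul(Add(Rational(17, 3), -489), Rational(43426, 193)) = Mul(Rational(-1450, 3), Rational(43426, 193)) = Rational(-62967700, 579)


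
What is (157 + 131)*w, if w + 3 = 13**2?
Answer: 47808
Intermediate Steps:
w = 166 (w = -3 + 13**2 = -3 + 169 = 166)
(157 + 131)*w = (157 + 131)*166 = 288*166 = 47808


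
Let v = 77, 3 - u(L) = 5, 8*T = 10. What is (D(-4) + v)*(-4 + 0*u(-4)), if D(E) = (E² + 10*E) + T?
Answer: -217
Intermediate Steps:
T = 5/4 (T = (⅛)*10 = 5/4 ≈ 1.2500)
u(L) = -2 (u(L) = 3 - 1*5 = 3 - 5 = -2)
D(E) = 5/4 + E² + 10*E (D(E) = (E² + 10*E) + 5/4 = 5/4 + E² + 10*E)
(D(-4) + v)*(-4 + 0*u(-4)) = ((5/4 + (-4)² + 10*(-4)) + 77)*(-4 + 0*(-2)) = ((5/4 + 16 - 40) + 77)*(-4 + 0) = (-91/4 + 77)*(-4) = (217/4)*(-4) = -217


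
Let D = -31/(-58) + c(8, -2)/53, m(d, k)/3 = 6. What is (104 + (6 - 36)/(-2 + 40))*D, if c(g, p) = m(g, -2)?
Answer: 99419/1102 ≈ 90.217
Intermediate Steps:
m(d, k) = 18 (m(d, k) = 3*6 = 18)
c(g, p) = 18
D = 2687/3074 (D = -31/(-58) + 18/53 = -31*(-1/58) + 18*(1/53) = 31/58 + 18/53 = 2687/3074 ≈ 0.87411)
(104 + (6 - 36)/(-2 + 40))*D = (104 + (6 - 36)/(-2 + 40))*(2687/3074) = (104 - 30/38)*(2687/3074) = (104 - 30*1/38)*(2687/3074) = (104 - 15/19)*(2687/3074) = (1961/19)*(2687/3074) = 99419/1102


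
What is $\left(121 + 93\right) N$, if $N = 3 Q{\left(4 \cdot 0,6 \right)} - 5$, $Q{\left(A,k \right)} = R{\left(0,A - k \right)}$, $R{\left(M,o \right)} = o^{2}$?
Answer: $22042$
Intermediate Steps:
$Q{\left(A,k \right)} = \left(A - k\right)^{2}$
$N = 103$ ($N = 3 \left(4 \cdot 0 - 6\right)^{2} - 5 = 3 \left(0 - 6\right)^{2} - 5 = 3 \left(-6\right)^{2} - 5 = 3 \cdot 36 - 5 = 108 - 5 = 103$)
$\left(121 + 93\right) N = \left(121 + 93\right) 103 = 214 \cdot 103 = 22042$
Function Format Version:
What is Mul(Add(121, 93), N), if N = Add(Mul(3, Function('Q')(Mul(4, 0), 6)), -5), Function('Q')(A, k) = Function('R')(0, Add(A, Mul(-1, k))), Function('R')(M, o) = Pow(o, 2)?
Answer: 22042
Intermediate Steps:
Function('Q')(A, k) = Pow(Add(A, Mul(-1, k)), 2)
N = 103 (N = Add(Mul(3, Pow(Add(Mul(4, 0), Mul(-1, 6)), 2)), -5) = Add(Mul(3, Pow(Add(0, -6), 2)), -5) = Add(Mul(3, Pow(-6, 2)), -5) = Add(Mul(3, 36), -5) = Add(108, -5) = 103)
Mul(Add(121, 93), N) = Mul(Add(121, 93), 103) = Mul(214, 103) = 22042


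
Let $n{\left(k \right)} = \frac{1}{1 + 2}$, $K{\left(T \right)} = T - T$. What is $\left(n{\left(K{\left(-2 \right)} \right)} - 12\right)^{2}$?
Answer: $\frac{1225}{9} \approx 136.11$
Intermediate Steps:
$K{\left(T \right)} = 0$
$n{\left(k \right)} = \frac{1}{3}$
$\left(n{\left(K{\left(-2 \right)} \right)} - 12\right)^{2} = \left(\frac{1}{3} - 12\right)^{2} = \left(- \frac{35}{3}\right)^{2} = \frac{1225}{9}$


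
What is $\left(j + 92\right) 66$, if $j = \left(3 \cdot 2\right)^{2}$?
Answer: $8448$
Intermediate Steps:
$j = 36$ ($j = 6^{2} = 36$)
$\left(j + 92\right) 66 = \left(36 + 92\right) 66 = 128 \cdot 66 = 8448$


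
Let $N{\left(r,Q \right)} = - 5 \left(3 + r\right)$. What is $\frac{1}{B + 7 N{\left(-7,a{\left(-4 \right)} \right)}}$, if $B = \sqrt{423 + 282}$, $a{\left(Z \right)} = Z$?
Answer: $\frac{28}{3779} - \frac{\sqrt{705}}{18895} \approx 0.0060041$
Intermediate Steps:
$N{\left(r,Q \right)} = -15 - 5 r$
$B = \sqrt{705} \approx 26.552$
$\frac{1}{B + 7 N{\left(-7,a{\left(-4 \right)} \right)}} = \frac{1}{\sqrt{705} + 7 \left(-15 - -35\right)} = \frac{1}{\sqrt{705} + 7 \left(-15 + 35\right)} = \frac{1}{\sqrt{705} + 7 \cdot 20} = \frac{1}{\sqrt{705} + 140} = \frac{1}{140 + \sqrt{705}}$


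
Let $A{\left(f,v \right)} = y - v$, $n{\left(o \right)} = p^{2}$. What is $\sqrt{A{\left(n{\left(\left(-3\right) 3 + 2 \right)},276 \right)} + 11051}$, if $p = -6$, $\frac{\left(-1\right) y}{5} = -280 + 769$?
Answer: $7 \sqrt{170} \approx 91.269$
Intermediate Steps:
$y = -2445$ ($y = - 5 \left(-280 + 769\right) = \left(-5\right) 489 = -2445$)
$n{\left(o \right)} = 36$ ($n{\left(o \right)} = \left(-6\right)^{2} = 36$)
$A{\left(f,v \right)} = -2445 - v$
$\sqrt{A{\left(n{\left(\left(-3\right) 3 + 2 \right)},276 \right)} + 11051} = \sqrt{\left(-2445 - 276\right) + 11051} = \sqrt{-2721 + 11051} = \sqrt{8330} = 7 \sqrt{170}$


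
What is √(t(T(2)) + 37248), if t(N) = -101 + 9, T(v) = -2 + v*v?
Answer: 2*√9289 ≈ 192.76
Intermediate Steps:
T(v) = -2 + v²
t(N) = -92
√(t(T(2)) + 37248) = √(-92 + 37248) = √37156 = 2*√9289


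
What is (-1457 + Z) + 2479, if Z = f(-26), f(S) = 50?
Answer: 1072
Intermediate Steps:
Z = 50
(-1457 + Z) + 2479 = (-1457 + 50) + 2479 = -1407 + 2479 = 1072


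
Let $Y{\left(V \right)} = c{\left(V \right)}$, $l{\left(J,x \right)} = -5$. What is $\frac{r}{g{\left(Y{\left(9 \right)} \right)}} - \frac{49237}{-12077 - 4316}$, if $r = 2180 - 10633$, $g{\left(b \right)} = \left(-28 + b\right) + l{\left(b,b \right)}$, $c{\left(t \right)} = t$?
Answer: $\frac{139751717}{393432} \approx 355.21$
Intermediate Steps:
$Y{\left(V \right)} = V$
$g{\left(b \right)} = -33 + b$ ($g{\left(b \right)} = \left(-28 + b\right) - 5 = -33 + b$)
$r = -8453$ ($r = 2180 - 10633 = -8453$)
$\frac{r}{g{\left(Y{\left(9 \right)} \right)}} - \frac{49237}{-12077 - 4316} = - \frac{8453}{-33 + 9} - \frac{49237}{-12077 - 4316} = - \frac{8453}{-24} - \frac{49237}{-16393} = \left(-8453\right) \left(- \frac{1}{24}\right) - - \frac{49237}{16393} = \frac{8453}{24} + \frac{49237}{16393} = \frac{139751717}{393432}$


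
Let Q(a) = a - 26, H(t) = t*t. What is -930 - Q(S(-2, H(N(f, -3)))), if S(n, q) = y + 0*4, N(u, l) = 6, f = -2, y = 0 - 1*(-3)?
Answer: -907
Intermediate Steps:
y = 3 (y = 0 + 3 = 3)
H(t) = t²
S(n, q) = 3 (S(n, q) = 3 + 0*4 = 3 + 0 = 3)
Q(a) = -26 + a
-930 - Q(S(-2, H(N(f, -3)))) = -930 - (-26 + 3) = -930 - 1*(-23) = -930 + 23 = -907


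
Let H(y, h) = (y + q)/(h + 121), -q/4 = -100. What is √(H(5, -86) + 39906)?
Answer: 3*√217329/7 ≈ 199.79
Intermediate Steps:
q = 400 (q = -4*(-100) = 400)
H(y, h) = (400 + y)/(121 + h) (H(y, h) = (y + 400)/(h + 121) = (400 + y)/(121 + h))
√(H(5, -86) + 39906) = √((400 + 5)/(121 - 86) + 39906) = √(405/35 + 39906) = √((1/35)*405 + 39906) = √(81/7 + 39906) = √(279423/7) = 3*√217329/7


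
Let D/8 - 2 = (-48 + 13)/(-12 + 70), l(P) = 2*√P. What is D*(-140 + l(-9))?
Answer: -45360/29 + 1944*I/29 ≈ -1564.1 + 67.034*I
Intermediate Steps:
D = 324/29 (D = 16 + 8*((-48 + 13)/(-12 + 70)) = 16 + 8*(-35/58) = 16 - 140/29 = 324/29 ≈ 11.172)
D*(-140 + l(-9)) = 324*(-140 + 2*√(-9))/29 = 324*(-140 + 2*(3*I))/29 = 324*(-140 + 6*I)/29 = -45360/29 + 1944*I/29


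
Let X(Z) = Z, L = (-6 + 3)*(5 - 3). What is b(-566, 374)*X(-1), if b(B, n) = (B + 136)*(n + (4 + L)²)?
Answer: 162540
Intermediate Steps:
L = -6 (L = -3*2 = -6)
b(B, n) = (4 + n)*(136 + B) (b(B, n) = (B + 136)*(n + (4 - 6)²) = (136 + B)*(n + (-2)²) = (136 + B)*(n + 4) = (136 + B)*(4 + n) = (4 + n)*(136 + B))
b(-566, 374)*X(-1) = (544 + 4*(-566) + 136*374 - 566*374)*(-1) = (544 - 2264 + 50864 - 211684)*(-1) = -162540*(-1) = 162540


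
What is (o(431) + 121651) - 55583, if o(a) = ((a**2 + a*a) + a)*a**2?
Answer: 69094427301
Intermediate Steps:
o(a) = a**2*(a + 2*a**2) (o(a) = ((a**2 + a**2) + a)*a**2 = (2*a**2 + a)*a**2 = (a + 2*a**2)*a**2 = a**2*(a + 2*a**2))
(o(431) + 121651) - 55583 = (431**3*(1 + 2*431) + 121651) - 55583 = (80062991*(1 + 862) + 121651) - 55583 = (80062991*863 + 121651) - 55583 = (69094361233 + 121651) - 55583 = 69094482884 - 55583 = 69094427301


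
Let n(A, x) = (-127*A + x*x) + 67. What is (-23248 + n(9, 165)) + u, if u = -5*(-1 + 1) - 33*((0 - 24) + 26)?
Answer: 2835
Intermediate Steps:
n(A, x) = 67 + x² - 127*A (n(A, x) = (-127*A + x²) + 67 = (x² - 127*A) + 67 = 67 + x² - 127*A)
u = -66 (u = -5*0 - 33*(-24 + 26) = 0 - 33*2 = 0 - 66 = -66)
(-23248 + n(9, 165)) + u = (-23248 + (67 + 165² - 127*9)) - 66 = (-23248 + (67 + 27225 - 1143)) - 66 = (-23248 + 26149) - 66 = 2901 - 66 = 2835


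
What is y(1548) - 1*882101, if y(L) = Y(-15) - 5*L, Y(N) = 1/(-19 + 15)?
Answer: -3559365/4 ≈ -8.8984e+5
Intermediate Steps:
Y(N) = -¼ (Y(N) = 1/(-4) = -¼)
y(L) = -¼ - 5*L
y(1548) - 1*882101 = (-¼ - 5*1548) - 1*882101 = (-¼ - 7740) - 882101 = -30961/4 - 882101 = -3559365/4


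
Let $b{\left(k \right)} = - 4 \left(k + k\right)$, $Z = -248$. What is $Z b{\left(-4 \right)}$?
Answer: $-7936$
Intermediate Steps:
$b{\left(k \right)} = - 8 k$ ($b{\left(k \right)} = - 4 \cdot 2 k = - 8 k$)
$Z b{\left(-4 \right)} = - 248 \left(\left(-8\right) \left(-4\right)\right) = \left(-248\right) 32 = -7936$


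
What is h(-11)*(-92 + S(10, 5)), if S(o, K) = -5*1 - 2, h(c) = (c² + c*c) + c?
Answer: -22869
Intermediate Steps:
h(c) = c + 2*c² (h(c) = (c² + c²) + c = 2*c² + c = c + 2*c²)
S(o, K) = -7 (S(o, K) = -5 - 2 = -7)
h(-11)*(-92 + S(10, 5)) = (-11*(1 + 2*(-11)))*(-92 - 7) = -11*(1 - 22)*(-99) = -11*(-21)*(-99) = 231*(-99) = -22869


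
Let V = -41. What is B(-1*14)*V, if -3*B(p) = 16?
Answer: 656/3 ≈ 218.67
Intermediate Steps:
B(p) = -16/3 (B(p) = -⅓*16 = -16/3)
B(-1*14)*V = -16/3*(-41) = 656/3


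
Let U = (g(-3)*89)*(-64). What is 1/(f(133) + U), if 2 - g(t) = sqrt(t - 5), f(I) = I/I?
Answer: -11391/389310209 - 11392*I*sqrt(2)/389310209 ≈ -2.9259e-5 - 4.1383e-5*I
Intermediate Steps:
f(I) = 1
g(t) = 2 - sqrt(-5 + t) (g(t) = 2 - sqrt(t - 5) = 2 - sqrt(-5 + t))
U = -11392 + 11392*I*sqrt(2) (U = ((2 - sqrt(-5 - 3))*89)*(-64) = ((2 - sqrt(-8))*89)*(-64) = ((2 - 2*I*sqrt(2))*89)*(-64) = (178 - 178*I*sqrt(2))*(-64) = -11392 + 11392*I*sqrt(2) ≈ -11392.0 + 16111.0*I)
1/(f(133) + U) = 1/(1 + (-11392 + 11392*I*sqrt(2))) = 1/(-11391 + 11392*I*sqrt(2))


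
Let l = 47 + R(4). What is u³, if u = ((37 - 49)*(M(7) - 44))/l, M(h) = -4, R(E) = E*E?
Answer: 262144/343 ≈ 764.27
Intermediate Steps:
R(E) = E²
l = 63 (l = 47 + 4² = 47 + 16 = 63)
u = 64/7 (u = ((37 - 49)*(-4 - 44))/63 = -12*(-48)*(1/63) = 576*(1/63) = 64/7 ≈ 9.1429)
u³ = (64/7)³ = 262144/343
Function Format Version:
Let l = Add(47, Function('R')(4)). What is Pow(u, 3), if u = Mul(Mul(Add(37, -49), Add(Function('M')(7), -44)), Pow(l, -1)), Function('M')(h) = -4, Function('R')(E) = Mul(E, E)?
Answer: Rational(262144, 343) ≈ 764.27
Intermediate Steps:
Function('R')(E) = Pow(E, 2)
l = 63 (l = Add(47, Pow(4, 2)) = Add(47, 16) = 63)
u = Rational(64, 7) (u = Mul(Mul(Add(37, -49), Add(-4, -44)), Pow(63, -1)) = Mul(Mul(-12, -48), Rational(1, 63)) = Mul(576, Rational(1, 63)) = Rational(64, 7) ≈ 9.1429)
Pow(u, 3) = Pow(Rational(64, 7), 3) = Rational(262144, 343)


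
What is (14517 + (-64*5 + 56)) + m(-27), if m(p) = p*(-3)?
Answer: 14334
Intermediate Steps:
m(p) = -3*p
(14517 + (-64*5 + 56)) + m(-27) = (14517 + (-64*5 + 56)) - 3*(-27) = (14517 + (-320 + 56)) + 81 = (14517 - 264) + 81 = 14253 + 81 = 14334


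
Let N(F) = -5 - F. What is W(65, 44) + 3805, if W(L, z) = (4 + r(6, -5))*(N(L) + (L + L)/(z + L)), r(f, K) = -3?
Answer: 407245/109 ≈ 3736.2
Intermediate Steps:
W(L, z) = -5 - L + 2*L/(L + z) (W(L, z) = (4 - 3)*((-5 - L) + (L + L)/(z + L)) = 1*((-5 - L) + (2*L)/(L + z)) = 1*((-5 - L) + 2*L/(L + z)) = 1*(-5 - L + 2*L/(L + z)) = -5 - L + 2*L/(L + z))
W(65, 44) + 3805 = (2*65 - 1*65*(5 + 65) - 1*44*(5 + 65))/(65 + 44) + 3805 = (130 - 1*65*70 - 1*44*70)/109 + 3805 = (130 - 4550 - 3080)/109 + 3805 = (1/109)*(-7500) + 3805 = -7500/109 + 3805 = 407245/109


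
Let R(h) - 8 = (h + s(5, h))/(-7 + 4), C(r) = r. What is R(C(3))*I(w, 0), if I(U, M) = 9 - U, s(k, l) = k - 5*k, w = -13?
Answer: 902/3 ≈ 300.67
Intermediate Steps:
s(k, l) = -4*k
R(h) = 44/3 - h/3 (R(h) = 8 + (h - 4*5)/(-7 + 4) = 8 + (h - 20)/(-3) = 8 + (-20 + h)*(-⅓) = 8 + (20/3 - h/3) = 44/3 - h/3)
R(C(3))*I(w, 0) = (44/3 - ⅓*3)*(9 - 1*(-13)) = (44/3 - 1)*(9 + 13) = (41/3)*22 = 902/3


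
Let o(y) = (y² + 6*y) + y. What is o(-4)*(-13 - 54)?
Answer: 804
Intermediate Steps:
o(y) = y² + 7*y
o(-4)*(-13 - 54) = (-4*(7 - 4))*(-13 - 54) = -4*3*(-67) = -12*(-67) = 804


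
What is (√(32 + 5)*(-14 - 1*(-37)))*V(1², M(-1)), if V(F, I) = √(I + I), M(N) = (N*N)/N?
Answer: 23*I*√74 ≈ 197.85*I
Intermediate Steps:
M(N) = N (M(N) = N²/N = N)
V(F, I) = √2*√I (V(F, I) = √(2*I) = √2*√I)
(√(32 + 5)*(-14 - 1*(-37)))*V(1², M(-1)) = (√(32 + 5)*(-14 - 1*(-37)))*(√2*√(-1)) = (√37*(-14 + 37))*(√2*I) = (√37*23)*(I*√2) = (23*√37)*(I*√2) = 23*I*√74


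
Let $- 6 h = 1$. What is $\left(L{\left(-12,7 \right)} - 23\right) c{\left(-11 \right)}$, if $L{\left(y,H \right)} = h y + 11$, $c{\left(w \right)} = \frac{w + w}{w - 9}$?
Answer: $-11$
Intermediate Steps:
$h = - \frac{1}{6}$ ($h = \left(- \frac{1}{6}\right) 1 = - \frac{1}{6} \approx -0.16667$)
$c{\left(w \right)} = \frac{2 w}{-9 + w}$
$L{\left(y,H \right)} = 11 - \frac{y}{6}$ ($L{\left(y,H \right)} = - \frac{y}{6} + 11 = 11 - \frac{y}{6}$)
$\left(L{\left(-12,7 \right)} - 23\right) c{\left(-11 \right)} = \left(\left(11 - -2\right) - 23\right) 2 \left(-11\right) \frac{1}{-9 - 11} = \left(\left(11 + 2\right) - 23\right) 2 \left(-11\right) \frac{1}{-20} = \left(13 - 23\right) 2 \left(-11\right) \left(- \frac{1}{20}\right) = \left(-10\right) \frac{11}{10} = -11$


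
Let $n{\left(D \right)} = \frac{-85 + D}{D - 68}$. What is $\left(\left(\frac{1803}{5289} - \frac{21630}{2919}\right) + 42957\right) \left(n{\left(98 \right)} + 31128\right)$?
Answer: $\frac{4914486018647947}{3675855} \approx 1.337 \cdot 10^{9}$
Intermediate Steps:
$n{\left(D \right)} = \frac{-85 + D}{-68 + D}$
$\left(\left(\frac{1803}{5289} - \frac{21630}{2919}\right) + 42957\right) \left(n{\left(98 \right)} + 31128\right) = \left(\left(\frac{1803}{5289} - \frac{21630}{2919}\right) + 42957\right) \left(\frac{-85 + 98}{-68 + 98} + 31128\right) = \left(\left(1803 \cdot \frac{1}{5289} - \frac{1030}{139}\right) + 42957\right) \left(\frac{1}{30} \cdot 13 + 31128\right) = \left(\left(\frac{601}{1763} - \frac{1030}{139}\right) + 42957\right) \left(\frac{1}{30} \cdot 13 + 31128\right) = \left(- \frac{1732351}{245057} + 42957\right) \left(\frac{13}{30} + 31128\right) = \frac{10525181198}{245057} \cdot \frac{933853}{30} = \frac{4914486018647947}{3675855}$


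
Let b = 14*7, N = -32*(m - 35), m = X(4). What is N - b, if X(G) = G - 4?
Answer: 1022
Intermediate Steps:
X(G) = -4 + G
m = 0 (m = -4 + 4 = 0)
N = 1120 (N = -32*(0 - 35) = -32*(-35) = 1120)
b = 98
N - b = 1120 - 1*98 = 1120 - 98 = 1022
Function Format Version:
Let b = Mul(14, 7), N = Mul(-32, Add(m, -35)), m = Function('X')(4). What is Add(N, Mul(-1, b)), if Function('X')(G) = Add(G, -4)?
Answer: 1022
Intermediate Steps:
Function('X')(G) = Add(-4, G)
m = 0 (m = Add(-4, 4) = 0)
N = 1120 (N = Mul(-32, Add(0, -35)) = Mul(-32, -35) = 1120)
b = 98
Add(N, Mul(-1, b)) = Add(1120, Mul(-1, 98)) = Add(1120, -98) = 1022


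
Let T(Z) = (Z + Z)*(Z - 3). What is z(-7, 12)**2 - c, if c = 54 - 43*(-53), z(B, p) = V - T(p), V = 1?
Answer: 43892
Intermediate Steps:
T(Z) = 2*Z*(-3 + Z) (T(Z) = (2*Z)*(-3 + Z) = 2*Z*(-3 + Z))
z(B, p) = 1 - 2*p*(-3 + p)
c = 2333 (c = 54 + 2279 = 2333)
z(-7, 12)**2 - c = (1 - 2*12*(-3 + 12))**2 - 1*2333 = (1 - 2*12*9)**2 - 2333 = (1 - 216)**2 - 2333 = (-215)**2 - 2333 = 46225 - 2333 = 43892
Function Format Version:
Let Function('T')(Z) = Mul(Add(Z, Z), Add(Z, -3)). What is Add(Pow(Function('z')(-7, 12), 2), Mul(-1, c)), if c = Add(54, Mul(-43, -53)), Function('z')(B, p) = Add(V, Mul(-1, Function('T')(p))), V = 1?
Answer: 43892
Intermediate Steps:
Function('T')(Z) = Mul(2, Z, Add(-3, Z)) (Function('T')(Z) = Mul(Mul(2, Z), Add(-3, Z)) = Mul(2, Z, Add(-3, Z)))
Function('z')(B, p) = Add(1, Mul(-2, p, Add(-3, p))) (Function('z')(B, p) = Add(1, Mul(-1, Mul(2, p, Add(-3, p)))) = Add(1, Mul(-2, p, Add(-3, p))))
c = 2333 (c = Add(54, 2279) = 2333)
Add(Pow(Function('z')(-7, 12), 2), Mul(-1, c)) = Add(Pow(Add(1, Mul(-2, 12, Add(-3, 12))), 2), Mul(-1, 2333)) = Add(Pow(Add(1, Mul(-2, 12, 9)), 2), -2333) = Add(Pow(Add(1, -216), 2), -2333) = Add(Pow(-215, 2), -2333) = Add(46225, -2333) = 43892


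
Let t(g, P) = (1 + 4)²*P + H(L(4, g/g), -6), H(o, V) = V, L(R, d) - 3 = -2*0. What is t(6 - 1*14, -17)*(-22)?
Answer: 9482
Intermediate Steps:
L(R, d) = 3 (L(R, d) = 3 - 2*0 = 3 + 0 = 3)
t(g, P) = -6 + 25*P (t(g, P) = (1 + 4)²*P - 6 = 5²*P - 6 = 25*P - 6 = -6 + 25*P)
t(6 - 1*14, -17)*(-22) = (-6 + 25*(-17))*(-22) = (-6 - 425)*(-22) = -431*(-22) = 9482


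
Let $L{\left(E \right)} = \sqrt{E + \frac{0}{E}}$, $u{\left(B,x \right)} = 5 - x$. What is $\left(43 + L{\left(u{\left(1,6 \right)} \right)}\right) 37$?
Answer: $1591 + 37 i \approx 1591.0 + 37.0 i$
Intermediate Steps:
$L{\left(E \right)} = \sqrt{E}$ ($L{\left(E \right)} = \sqrt{E + 0} = \sqrt{E}$)
$\left(43 + L{\left(u{\left(1,6 \right)} \right)}\right) 37 = \left(43 + \sqrt{5 - 6}\right) 37 = \left(43 + \sqrt{-1}\right) 37 = \left(43 + i\right) 37 = 1591 + 37 i$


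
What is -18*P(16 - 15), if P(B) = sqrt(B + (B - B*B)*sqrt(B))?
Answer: -18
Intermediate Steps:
P(B) = sqrt(B + sqrt(B)*(B - B**2)) (P(B) = sqrt(B + (B - B**2)*sqrt(B)) = sqrt(B + sqrt(B)*(B - B**2)))
-18*P(16 - 15) = -18*sqrt((16 - 15) + (16 - 15)**(3/2) - (16 - 15)**(5/2)) = -18*sqrt(1 + 1**(3/2) - 1**(5/2)) = -18*sqrt(1 + 1 - 1*1) = -18*sqrt(1 + 1 - 1) = -18*sqrt(1) = -18*1 = -18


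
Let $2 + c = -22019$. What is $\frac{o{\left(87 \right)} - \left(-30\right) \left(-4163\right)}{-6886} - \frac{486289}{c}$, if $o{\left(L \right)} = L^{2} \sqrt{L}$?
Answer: $\frac{3049394372}{75818303} - \frac{7569 \sqrt{87}}{6886} \approx 29.967$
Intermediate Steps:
$c = -22021$ ($c = -2 - 22019 = -22021$)
$o{\left(L \right)} = L^{\frac{5}{2}}$
$\frac{o{\left(87 \right)} - \left(-30\right) \left(-4163\right)}{-6886} - \frac{486289}{c} = \frac{87^{\frac{5}{2}} - \left(-30\right) \left(-4163\right)}{-6886} - \frac{486289}{-22021} = \left(7569 \sqrt{87} - 124890\right) \left(- \frac{1}{6886}\right) - - \frac{486289}{22021} = \left(7569 \sqrt{87} - 124890\right) \left(- \frac{1}{6886}\right) + \frac{486289}{22021} = \left(-124890 + 7569 \sqrt{87}\right) \left(- \frac{1}{6886}\right) + \frac{486289}{22021} = \left(\frac{62445}{3443} - \frac{7569 \sqrt{87}}{6886}\right) + \frac{486289}{22021} = \frac{3049394372}{75818303} - \frac{7569 \sqrt{87}}{6886}$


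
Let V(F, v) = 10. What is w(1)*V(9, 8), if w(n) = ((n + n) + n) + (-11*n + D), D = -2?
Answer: -100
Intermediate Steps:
w(n) = -2 - 8*n (w(n) = ((n + n) + n) + (-11*n - 2) = (2*n + n) + (-2 - 11*n) = 3*n + (-2 - 11*n) = -2 - 8*n)
w(1)*V(9, 8) = (-2 - 8*1)*10 = (-2 - 8)*10 = -10*10 = -100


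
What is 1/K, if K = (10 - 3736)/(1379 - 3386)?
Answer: 223/414 ≈ 0.53865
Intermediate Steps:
K = 414/223 (K = -3726/(-2007) = -3726*(-1/2007) = 414/223 ≈ 1.8565)
1/K = 1/(414/223) = 223/414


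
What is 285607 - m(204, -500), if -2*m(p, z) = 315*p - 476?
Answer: 317499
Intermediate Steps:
m(p, z) = 238 - 315*p/2 (m(p, z) = -(315*p - 476)/2 = -(-476 + 315*p)/2 = 238 - 315*p/2)
285607 - m(204, -500) = 285607 - (238 - 315/2*204) = 285607 - (238 - 32130) = 285607 - 1*(-31892) = 285607 + 31892 = 317499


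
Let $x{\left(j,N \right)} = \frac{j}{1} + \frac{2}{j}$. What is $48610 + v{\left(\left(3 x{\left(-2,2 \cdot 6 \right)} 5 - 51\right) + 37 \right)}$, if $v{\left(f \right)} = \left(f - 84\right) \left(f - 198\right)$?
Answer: $85361$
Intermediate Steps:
$x{\left(j,N \right)} = j + \frac{2}{j}$ ($x{\left(j,N \right)} = j 1 + \frac{2}{j} = j + \frac{2}{j}$)
$v{\left(f \right)} = \left(-198 + f\right) \left(-84 + f\right)$ ($v{\left(f \right)} = \left(-84 + f\right) \left(-198 + f\right) = \left(-198 + f\right) \left(-84 + f\right)$)
$48610 + v{\left(\left(3 x{\left(-2,2 \cdot 6 \right)} 5 - 51\right) + 37 \right)} = 48610 + \left(16632 + \left(\left(3 \left(-2 + \frac{2}{-2}\right) 5 - 51\right) + 37\right)^{2} - 282 \left(\left(3 \left(-2 + \frac{2}{-2}\right) 5 - 51\right) + 37\right)\right) = 48610 + \left(16632 + \left(\left(3 \left(-2 + 2 \left(- \frac{1}{2}\right)\right) 5 - 51\right) + 37\right)^{2} - 282 \left(\left(3 \left(-2 + 2 \left(- \frac{1}{2}\right)\right) 5 - 51\right) + 37\right)\right) = 48610 + \left(16632 + \left(\left(3 \left(-2 - 1\right) 5 - 51\right) + 37\right)^{2} - 282 \left(\left(3 \left(-2 - 1\right) 5 - 51\right) + 37\right)\right) = 48610 + \left(16632 + \left(\left(3 \left(-3\right) 5 - 51\right) + 37\right)^{2} - 282 \left(\left(3 \left(-3\right) 5 - 51\right) + 37\right)\right) = 48610 + \left(16632 + \left(\left(\left(-9\right) 5 - 51\right) + 37\right)^{2} - 282 \left(\left(\left(-9\right) 5 - 51\right) + 37\right)\right) = 48610 + \left(16632 + \left(\left(-45 - 51\right) + 37\right)^{2} - 282 \left(\left(-45 - 51\right) + 37\right)\right) = 48610 + \left(16632 + \left(-96 + 37\right)^{2} - 282 \left(-96 + 37\right)\right) = 48610 + \left(16632 + \left(-59\right)^{2} - -16638\right) = 48610 + \left(16632 + 3481 + 16638\right) = 48610 + 36751 = 85361$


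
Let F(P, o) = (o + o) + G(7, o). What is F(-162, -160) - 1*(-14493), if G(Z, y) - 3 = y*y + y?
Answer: 39616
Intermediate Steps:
G(Z, y) = 3 + y + y**2 (G(Z, y) = 3 + (y*y + y) = 3 + (y**2 + y) = 3 + (y + y**2) = 3 + y + y**2)
F(P, o) = 3 + o**2 + 3*o (F(P, o) = (o + o) + (3 + o + o**2) = 2*o + (3 + o + o**2) = 3 + o**2 + 3*o)
F(-162, -160) - 1*(-14493) = (3 + (-160)**2 + 3*(-160)) - 1*(-14493) = (3 + 25600 - 480) + 14493 = 25123 + 14493 = 39616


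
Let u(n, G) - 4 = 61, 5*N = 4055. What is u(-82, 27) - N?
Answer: -746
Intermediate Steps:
N = 811 (N = (⅕)*4055 = 811)
u(n, G) = 65 (u(n, G) = 4 + 61 = 65)
u(-82, 27) - N = 65 - 1*811 = 65 - 811 = -746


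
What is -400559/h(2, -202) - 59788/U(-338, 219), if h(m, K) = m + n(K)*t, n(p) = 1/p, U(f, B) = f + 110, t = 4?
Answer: -2303028763/11400 ≈ -2.0202e+5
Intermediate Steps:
U(f, B) = 110 + f
n(p) = 1/p
h(m, K) = m + 4/K
-400559/h(2, -202) - 59788/U(-338, 219) = -400559/(2 + 4/(-202)) - 59788/(110 - 338) = -400559/(2 + 4*(-1/202)) - 59788/(-228) = -400559/(2 - 2/101) - 59788*(-1/228) = -400559/200/101 + 14947/57 = -400559*101/200 + 14947/57 = -40456459/200 + 14947/57 = -2303028763/11400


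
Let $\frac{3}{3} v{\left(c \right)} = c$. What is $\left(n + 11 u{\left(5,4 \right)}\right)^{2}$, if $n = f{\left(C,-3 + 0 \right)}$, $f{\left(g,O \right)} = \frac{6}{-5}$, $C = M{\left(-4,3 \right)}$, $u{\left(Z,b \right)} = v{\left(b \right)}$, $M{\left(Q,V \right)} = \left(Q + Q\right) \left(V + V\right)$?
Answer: $\frac{45796}{25} \approx 1831.8$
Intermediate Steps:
$v{\left(c \right)} = c$
$M{\left(Q,V \right)} = 4 Q V$ ($M{\left(Q,V \right)} = 2 Q 2 V = 4 Q V$)
$u{\left(Z,b \right)} = b$
$C = -48$ ($C = 4 \left(-4\right) 3 = -48$)
$f{\left(g,O \right)} = - \frac{6}{5}$ ($f{\left(g,O \right)} = 6 \left(- \frac{1}{5}\right) = - \frac{6}{5}$)
$n = - \frac{6}{5} \approx -1.2$
$\left(n + 11 u{\left(5,4 \right)}\right)^{2} = \left(- \frac{6}{5} + 11 \cdot 4\right)^{2} = \left(- \frac{6}{5} + 44\right)^{2} = \left(\frac{214}{5}\right)^{2} = \frac{45796}{25}$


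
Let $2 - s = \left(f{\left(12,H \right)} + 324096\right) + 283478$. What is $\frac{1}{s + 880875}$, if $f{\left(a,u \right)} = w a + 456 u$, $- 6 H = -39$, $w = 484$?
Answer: $\frac{1}{264531} \approx 3.7803 \cdot 10^{-6}$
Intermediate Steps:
$H = \frac{13}{2}$ ($H = \left(- \frac{1}{6}\right) \left(-39\right) = \frac{13}{2} \approx 6.5$)
$f{\left(a,u \right)} = 456 u + 484 a$ ($f{\left(a,u \right)} = 484 a + 456 u = 456 u + 484 a$)
$s = -616344$ ($s = 2 - \left(\left(\left(456 \cdot \frac{13}{2} + 484 \cdot 12\right) + 324096\right) + 283478\right) = 2 - \left(\left(\left(2964 + 5808\right) + 324096\right) + 283478\right) = 2 - \left(\left(8772 + 324096\right) + 283478\right) = 2 - \left(332868 + 283478\right) = 2 - 616346 = -616344$)
$\frac{1}{s + 880875} = \frac{1}{-616344 + 880875} = \frac{1}{264531}$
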